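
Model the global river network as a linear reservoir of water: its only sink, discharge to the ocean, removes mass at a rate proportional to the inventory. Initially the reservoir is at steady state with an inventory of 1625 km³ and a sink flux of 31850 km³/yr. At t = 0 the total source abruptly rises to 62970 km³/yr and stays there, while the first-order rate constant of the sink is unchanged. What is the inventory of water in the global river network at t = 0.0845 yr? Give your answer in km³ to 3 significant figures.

The sink rate constant is k = F₀/M₀ = 31850/1625 = 19.60 yr⁻¹.
Solving dM/dt = F₁ − kM with M(0) = M₀ gives M(t) = F₁/k + (M₀ − F₁/k)·e^(−kt).
F₁/k = 62970/19.60 = 3212.8 km³; kt = 19.60 × 0.0845 = 1.656, e^(−kt) = 0.1909.
M(0.0845) = 3212.8 + (1625 − 3212.8) × 0.1909 = 3212.8 − 303.0 = 2909.7 km³.

2910 km³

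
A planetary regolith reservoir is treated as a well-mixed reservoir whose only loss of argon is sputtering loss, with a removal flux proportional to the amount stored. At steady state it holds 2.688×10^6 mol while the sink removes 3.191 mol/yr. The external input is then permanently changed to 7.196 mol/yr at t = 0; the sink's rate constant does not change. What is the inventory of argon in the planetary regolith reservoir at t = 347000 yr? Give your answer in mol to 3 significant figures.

Residence time τ = M₀/F₀ = 842400 yr. The eventual steady state is M_∞ = M₀·(F₁/F₀) = 2.688×10^6 × 7.196/3.191 = 6.0617×10^6 mol.
The anomaly ΔM(t) = M(t) − M_∞ decays as ΔM₀·e^(−t/τ) with ΔM₀ = 2.688×10^6 − 6.0617×10^6 = −3.374×10^6 mol.
At t = 347000 yr, e^(−t/τ) = e^(−0.4119) = 0.6624, so ΔM = −2.235×10^6 mol and M = 6.0617×10^6 − 2.235×10^6 = 3.8271×10^6 mol.

3.83×10^6 mol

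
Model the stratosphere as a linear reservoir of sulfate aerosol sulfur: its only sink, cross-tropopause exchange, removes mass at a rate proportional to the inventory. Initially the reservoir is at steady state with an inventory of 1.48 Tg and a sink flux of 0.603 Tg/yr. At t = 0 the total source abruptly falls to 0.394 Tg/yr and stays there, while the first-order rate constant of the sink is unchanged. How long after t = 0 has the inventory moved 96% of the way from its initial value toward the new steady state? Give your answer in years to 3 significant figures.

7.90 yr

τ = M₀/F₀ = 1.48/0.603 = 2.454 yr.
The remaining gap fraction is e^(−t/τ); 96% covered ⇒ e^(−t/τ) = 0.0400.
t = −τ ln(0.0400) = 2.454 × 3.219 = 7.900 yr.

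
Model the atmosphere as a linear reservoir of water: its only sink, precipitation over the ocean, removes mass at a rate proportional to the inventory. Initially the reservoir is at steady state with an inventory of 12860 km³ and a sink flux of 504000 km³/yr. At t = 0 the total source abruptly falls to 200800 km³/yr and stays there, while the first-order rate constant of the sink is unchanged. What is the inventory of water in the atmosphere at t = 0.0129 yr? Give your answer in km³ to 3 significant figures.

τ = M₀/F₀ = 12860/504000 = 0.02552 yr; rate constant k = 1/τ.
New steady state M_∞ = F₁/k = F₁·τ = 200800 × 0.02552 = 5123.6 km³.
M(t) = M_∞ + (M₀ − M_∞)·e^(−t/τ); t/τ = 0.0129/0.02552 = 0.5056, so e^(−t/τ) = 0.6032.
M(t) = 5123.6 + 7736 × 0.6032 = 9789.9 km³.

9790 km³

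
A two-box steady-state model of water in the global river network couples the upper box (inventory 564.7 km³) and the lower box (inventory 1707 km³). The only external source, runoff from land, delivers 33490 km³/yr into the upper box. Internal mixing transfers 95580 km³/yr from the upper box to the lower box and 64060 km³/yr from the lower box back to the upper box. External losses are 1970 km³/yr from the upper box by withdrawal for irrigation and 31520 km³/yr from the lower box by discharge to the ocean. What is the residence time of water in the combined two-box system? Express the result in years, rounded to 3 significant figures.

0.0678 yr

Residence time in the combined system uses the total inventory and the total *external* removal — internal exchanges between the two boxes cancel.
M_total = 564.7 + 1707 = 2271.7 km³.
ΣF_external_out = 1970 + 31520 = 33490 km³/yr.
τ = M_total / ΣF_ext = 2271.7 / 33490 = 0.06783 yr.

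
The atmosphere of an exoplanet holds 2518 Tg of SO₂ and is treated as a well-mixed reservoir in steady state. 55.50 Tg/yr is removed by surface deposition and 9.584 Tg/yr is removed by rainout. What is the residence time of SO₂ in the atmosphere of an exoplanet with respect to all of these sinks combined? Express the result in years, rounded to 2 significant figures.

Total removal flux = 55.50 + 9.584 = 65.084 Tg/yr.
τ = M / ΣF_out = 2518 / 65.084 = 38.69 yr.

39 yr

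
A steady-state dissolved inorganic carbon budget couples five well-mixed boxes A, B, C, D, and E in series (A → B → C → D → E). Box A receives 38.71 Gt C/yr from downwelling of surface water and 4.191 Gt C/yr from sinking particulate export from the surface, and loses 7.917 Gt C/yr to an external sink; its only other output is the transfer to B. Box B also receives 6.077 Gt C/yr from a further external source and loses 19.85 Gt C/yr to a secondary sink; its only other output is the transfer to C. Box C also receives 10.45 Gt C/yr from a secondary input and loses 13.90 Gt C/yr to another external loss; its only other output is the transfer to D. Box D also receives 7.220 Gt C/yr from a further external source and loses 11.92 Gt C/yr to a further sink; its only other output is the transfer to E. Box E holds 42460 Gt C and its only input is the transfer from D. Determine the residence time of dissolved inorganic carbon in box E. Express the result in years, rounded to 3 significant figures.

Box A: F(A→B) = (38.71 + 4.191) − 7.917 = 34.984 Gt C/yr.
Box B: F(B→C) = (34.984 + 6.077) − 19.85 = 21.211 Gt C/yr.
Box C: F(C→D) = (21.211 + 10.45) − 13.90 = 17.761 Gt C/yr.
Box D: F(D→E) = (17.761 + 7.220) − 11.92 = 13.061 Gt C/yr.
Box E throughput = its input = 13.061 Gt C/yr; τ = 42460 / 13.061 = 3251 yr.

3250 yr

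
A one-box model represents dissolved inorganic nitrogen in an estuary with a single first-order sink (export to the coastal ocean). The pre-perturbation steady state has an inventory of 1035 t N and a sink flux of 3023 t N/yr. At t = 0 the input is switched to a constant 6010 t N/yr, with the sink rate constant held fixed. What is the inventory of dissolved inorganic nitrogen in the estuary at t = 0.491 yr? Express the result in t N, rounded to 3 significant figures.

1810 t N

Residence time τ = M₀/F₀ = 0.3424 yr. The eventual steady state is M_∞ = M₀·(F₁/F₀) = 1035 × 6010/3023 = 2057.7 t N.
The anomaly ΔM(t) = M(t) − M_∞ decays as ΔM₀·e^(−t/τ) with ΔM₀ = 1035 − 2057.7 = −1023 t N.
At t = 0.491 yr, e^(−t/τ) = e^(−1.434) = 0.2383, so ΔM = −243.7 t N and M = 2057.7 − 243.7 = 1813.9 t N.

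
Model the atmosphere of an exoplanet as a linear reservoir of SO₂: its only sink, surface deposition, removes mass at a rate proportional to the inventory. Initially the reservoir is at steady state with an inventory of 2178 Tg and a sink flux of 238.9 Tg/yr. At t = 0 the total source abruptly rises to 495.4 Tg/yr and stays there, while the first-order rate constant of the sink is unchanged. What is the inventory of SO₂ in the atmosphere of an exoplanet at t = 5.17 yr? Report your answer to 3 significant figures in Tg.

τ = M₀/F₀ = 2178/238.9 = 9.117 yr; rate constant k = 1/τ.
New steady state M_∞ = F₁/k = F₁·τ = 495.4 × 9.117 = 4516.5 Tg.
M(t) = M_∞ + (M₀ − M_∞)·e^(−t/τ); t/τ = 5.17/9.117 = 0.5671, so e^(−t/τ) = 0.5672.
M(t) = 4516.5 − 2338 × 0.5672 = 3190.1 Tg.

3190 Tg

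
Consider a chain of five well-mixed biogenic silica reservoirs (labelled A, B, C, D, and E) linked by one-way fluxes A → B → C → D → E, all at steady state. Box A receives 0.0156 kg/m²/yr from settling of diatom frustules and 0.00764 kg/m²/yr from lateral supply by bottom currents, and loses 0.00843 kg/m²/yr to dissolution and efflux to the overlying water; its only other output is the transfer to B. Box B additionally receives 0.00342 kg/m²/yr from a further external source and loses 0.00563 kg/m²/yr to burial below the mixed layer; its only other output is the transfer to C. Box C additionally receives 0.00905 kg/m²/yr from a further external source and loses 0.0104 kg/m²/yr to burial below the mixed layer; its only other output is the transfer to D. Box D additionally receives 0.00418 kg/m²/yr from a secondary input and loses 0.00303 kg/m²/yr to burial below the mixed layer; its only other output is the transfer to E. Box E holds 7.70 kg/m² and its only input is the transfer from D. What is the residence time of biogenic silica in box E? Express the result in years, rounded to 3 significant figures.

Box A: F(A→B) = (0.0156 + 0.00764) − 0.00843 = 0.014810 kg/m²/yr.
Box B: F(B→C) = (0.014810 + 0.00342) − 0.00563 = 0.012600 kg/m²/yr.
Box C: F(C→D) = (0.012600 + 0.00905) − 0.0104 = 0.011250 kg/m²/yr.
Box D: F(D→E) = (0.011250 + 0.00418) − 0.00303 = 0.012400 kg/m²/yr.
Box E throughput = its input = 0.012400 kg/m²/yr; τ = 7.70 / 0.012400 = 621.0 yr.

621 yr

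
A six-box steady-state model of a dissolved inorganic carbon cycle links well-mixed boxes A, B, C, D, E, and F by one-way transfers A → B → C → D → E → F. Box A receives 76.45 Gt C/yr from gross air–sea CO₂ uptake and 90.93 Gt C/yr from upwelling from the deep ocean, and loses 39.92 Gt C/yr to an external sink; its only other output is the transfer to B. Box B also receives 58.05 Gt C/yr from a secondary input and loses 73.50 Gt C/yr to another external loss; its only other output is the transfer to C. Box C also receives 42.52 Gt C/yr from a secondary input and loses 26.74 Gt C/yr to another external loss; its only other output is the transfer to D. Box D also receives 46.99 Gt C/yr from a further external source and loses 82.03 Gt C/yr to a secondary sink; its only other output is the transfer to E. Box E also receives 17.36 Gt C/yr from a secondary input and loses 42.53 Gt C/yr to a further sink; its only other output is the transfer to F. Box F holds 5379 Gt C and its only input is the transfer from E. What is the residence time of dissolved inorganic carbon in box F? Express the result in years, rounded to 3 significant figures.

79.6 yr

Box A: F(A→B) = (76.45 + 90.93) − 39.92 = 127.46 Gt C/yr.
Box B: F(B→C) = (127.46 + 58.05) − 73.50 = 112.01 Gt C/yr.
Box C: F(C→D) = (112.01 + 42.52) − 26.74 = 127.79 Gt C/yr.
Box D: F(D→E) = (127.79 + 46.99) − 82.03 = 92.750 Gt C/yr.
Box E: F(E→F) = (92.750 + 17.36) − 42.53 = 67.580 Gt C/yr.
Box F throughput = its input = 67.580 Gt C/yr; τ = 5379 / 67.580 = 79.59 yr.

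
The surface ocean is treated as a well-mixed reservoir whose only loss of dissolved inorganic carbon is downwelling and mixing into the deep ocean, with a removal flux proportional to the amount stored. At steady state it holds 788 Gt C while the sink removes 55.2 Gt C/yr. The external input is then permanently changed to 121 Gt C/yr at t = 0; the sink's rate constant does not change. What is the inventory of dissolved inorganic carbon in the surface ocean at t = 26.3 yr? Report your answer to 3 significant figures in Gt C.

τ = M₀/F₀ = 788/55.2 = 14.28 yr; rate constant k = 1/τ.
New steady state M_∞ = F₁/k = F₁·τ = 121 × 14.28 = 1727.3 Gt C.
M(t) = M_∞ + (M₀ − M_∞)·e^(−t/τ); t/τ = 26.3/14.28 = 1.842, so e^(−t/τ) = 0.1584.
M(t) = 1727.3 − 939.3 × 0.1584 = 1578.5 Gt C.

1580 Gt C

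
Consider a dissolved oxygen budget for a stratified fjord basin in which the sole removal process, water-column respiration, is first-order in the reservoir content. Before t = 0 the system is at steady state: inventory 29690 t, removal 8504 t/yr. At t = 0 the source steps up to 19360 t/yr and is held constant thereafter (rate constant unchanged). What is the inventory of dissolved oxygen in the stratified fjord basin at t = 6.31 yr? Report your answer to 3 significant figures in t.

τ = M₀/F₀ = 29690/8504 = 3.491 yr; rate constant k = 1/τ.
New steady state M_∞ = F₁/k = F₁·τ = 19360 × 3.491 = 67592 t.
M(t) = M_∞ + (M₀ − M_∞)·e^(−t/τ); t/τ = 6.31/3.491 = 1.807, so e^(−t/τ) = 0.1641.
M(t) = 67592 − 37900 × 0.1641 = 61372 t.

61400 t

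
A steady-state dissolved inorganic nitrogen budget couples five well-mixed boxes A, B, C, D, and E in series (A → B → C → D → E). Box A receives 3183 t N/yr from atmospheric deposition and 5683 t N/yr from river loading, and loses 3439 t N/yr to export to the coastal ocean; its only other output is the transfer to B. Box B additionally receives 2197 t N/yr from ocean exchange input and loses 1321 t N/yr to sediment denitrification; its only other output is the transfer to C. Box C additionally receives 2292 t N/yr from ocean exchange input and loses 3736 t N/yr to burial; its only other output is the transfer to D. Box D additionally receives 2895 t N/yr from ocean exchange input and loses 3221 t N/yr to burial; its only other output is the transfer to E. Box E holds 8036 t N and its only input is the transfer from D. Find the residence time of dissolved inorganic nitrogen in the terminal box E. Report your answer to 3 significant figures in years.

Box A: F(A→B) = (3183 + 5683) − 3439 = 5427.0 t N/yr.
Box B: F(B→C) = (5427.0 + 2197) − 1321 = 6303.0 t N/yr.
Box C: F(C→D) = (6303.0 + 2292) − 3736 = 4859.0 t N/yr.
Box D: F(D→E) = (4859.0 + 2895) − 3221 = 4533.0 t N/yr.
Box E throughput = its input = 4533.0 t N/yr; τ = 8036 / 4533.0 = 1.773 yr.

1.77 yr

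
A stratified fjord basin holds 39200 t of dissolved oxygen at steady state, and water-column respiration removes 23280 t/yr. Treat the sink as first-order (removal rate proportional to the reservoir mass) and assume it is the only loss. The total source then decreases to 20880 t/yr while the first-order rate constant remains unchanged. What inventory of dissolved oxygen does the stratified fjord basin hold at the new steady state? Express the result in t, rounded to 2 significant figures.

Rate constant k = F/M = 23280 / 39200 = 0.5939 yr⁻¹.
At the new steady state, source = k·M_new ⇒ M_new = 20880 / 0.5939 = 35160 t.
(Equivalently M_new = M × F_new/F_old = 39200 × 20880/23280.)

35000 t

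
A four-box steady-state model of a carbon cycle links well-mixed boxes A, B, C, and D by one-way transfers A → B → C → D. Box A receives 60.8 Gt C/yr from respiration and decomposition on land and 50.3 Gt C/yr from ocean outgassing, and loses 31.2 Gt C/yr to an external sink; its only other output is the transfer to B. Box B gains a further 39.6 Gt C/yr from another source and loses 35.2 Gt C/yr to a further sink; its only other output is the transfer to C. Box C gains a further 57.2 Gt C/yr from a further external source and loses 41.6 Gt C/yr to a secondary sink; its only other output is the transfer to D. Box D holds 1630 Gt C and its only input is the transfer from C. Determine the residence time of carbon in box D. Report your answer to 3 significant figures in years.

Box A: F(A→B) = (60.8 + 50.3) − 31.2 = 79.900 Gt C/yr.
Box B: F(B→C) = (79.900 + 39.6) − 35.2 = 84.300 Gt C/yr.
Box C: F(C→D) = (84.300 + 57.2) − 41.6 = 99.900 Gt C/yr.
Box D throughput = its input = 99.900 Gt C/yr; τ = 1630 / 99.900 = 16.32 yr.

16.3 yr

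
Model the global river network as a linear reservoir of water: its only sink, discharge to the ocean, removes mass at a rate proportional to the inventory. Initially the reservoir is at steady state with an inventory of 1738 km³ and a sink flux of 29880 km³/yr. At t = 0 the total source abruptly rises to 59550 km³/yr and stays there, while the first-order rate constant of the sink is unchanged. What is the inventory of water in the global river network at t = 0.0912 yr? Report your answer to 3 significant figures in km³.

The sink rate constant is k = F₀/M₀ = 29880/1738 = 17.19 yr⁻¹.
Solving dM/dt = F₁ − kM with M(0) = M₀ gives M(t) = F₁/k + (M₀ − F₁/k)·e^(−kt).
F₁/k = 59550/17.19 = 3463.8 km³; kt = 17.19 × 0.0912 = 1.568, e^(−kt) = 0.2085.
M(0.0912) = 3463.8 + (1738 − 3463.8) × 0.2085 = 3463.8 − 359.8 = 3104.0 km³.

3100 km³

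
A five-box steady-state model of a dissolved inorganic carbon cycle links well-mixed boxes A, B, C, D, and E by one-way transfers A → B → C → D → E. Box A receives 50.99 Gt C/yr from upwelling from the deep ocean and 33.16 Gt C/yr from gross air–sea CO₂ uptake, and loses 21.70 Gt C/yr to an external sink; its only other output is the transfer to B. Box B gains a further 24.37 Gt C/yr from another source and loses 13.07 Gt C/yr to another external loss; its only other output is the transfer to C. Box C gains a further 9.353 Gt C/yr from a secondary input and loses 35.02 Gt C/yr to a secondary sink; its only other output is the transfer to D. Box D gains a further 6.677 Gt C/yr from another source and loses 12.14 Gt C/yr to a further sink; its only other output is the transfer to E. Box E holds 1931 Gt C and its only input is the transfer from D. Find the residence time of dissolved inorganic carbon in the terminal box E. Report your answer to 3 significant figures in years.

Box A: F(A→B) = (50.99 + 33.16) − 21.70 = 62.450 Gt C/yr.
Box B: F(B→C) = (62.450 + 24.37) − 13.07 = 73.750 Gt C/yr.
Box C: F(C→D) = (73.750 + 9.353) − 35.02 = 48.083 Gt C/yr.
Box D: F(D→E) = (48.083 + 6.677) − 12.14 = 42.620 Gt C/yr.
Box E throughput = its input = 42.620 Gt C/yr; τ = 1931 / 42.620 = 45.31 yr.

45.3 yr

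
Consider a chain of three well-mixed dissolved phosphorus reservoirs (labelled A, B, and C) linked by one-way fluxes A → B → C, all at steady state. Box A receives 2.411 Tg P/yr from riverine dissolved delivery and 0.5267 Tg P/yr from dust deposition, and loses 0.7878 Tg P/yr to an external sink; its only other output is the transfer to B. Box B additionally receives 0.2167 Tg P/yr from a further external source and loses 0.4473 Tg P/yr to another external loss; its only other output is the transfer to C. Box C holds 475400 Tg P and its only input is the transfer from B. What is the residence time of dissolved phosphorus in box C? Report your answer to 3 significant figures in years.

248000 yr

Box A: F(A→B) = (2.411 + 0.5267) − 0.7878 = 2.1499 Tg P/yr.
Box B: F(B→C) = (2.1499 + 0.2167) − 0.4473 = 1.9193 Tg P/yr.
Box C throughput = its input = 1.9193 Tg P/yr; τ = 475400 / 1.9193 = 247700 yr.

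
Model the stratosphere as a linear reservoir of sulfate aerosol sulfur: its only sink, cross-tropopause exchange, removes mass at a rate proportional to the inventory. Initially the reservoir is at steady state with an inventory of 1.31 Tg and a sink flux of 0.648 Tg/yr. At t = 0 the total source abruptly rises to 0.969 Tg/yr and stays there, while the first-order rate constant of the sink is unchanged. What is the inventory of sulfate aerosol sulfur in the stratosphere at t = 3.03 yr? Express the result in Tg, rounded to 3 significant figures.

The sink rate constant is k = F₀/M₀ = 0.648/1.31 = 0.4947 yr⁻¹.
Solving dM/dt = F₁ − kM with M(0) = M₀ gives M(t) = F₁/k + (M₀ − F₁/k)·e^(−kt).
F₁/k = 0.969/0.4947 = 1.9589 Tg; kt = 0.4947 × 3.03 = 1.499, e^(−kt) = 0.2234.
M(3.03) = 1.9589 + (1.31 − 1.9589) × 0.2234 = 1.9589 − 0.1450 = 1.8140 Tg.

1.81 Tg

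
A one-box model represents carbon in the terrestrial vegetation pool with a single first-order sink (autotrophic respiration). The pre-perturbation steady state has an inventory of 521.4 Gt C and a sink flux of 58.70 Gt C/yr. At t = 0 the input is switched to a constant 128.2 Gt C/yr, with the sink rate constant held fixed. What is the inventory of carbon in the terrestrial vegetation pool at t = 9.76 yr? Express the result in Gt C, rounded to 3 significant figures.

τ = M₀/F₀ = 521.4/58.70 = 8.882 yr; rate constant k = 1/τ.
New steady state M_∞ = F₁/k = F₁·τ = 128.2 × 8.882 = 1138.7 Gt C.
M(t) = M_∞ + (M₀ − M_∞)·e^(−t/τ); t/τ = 9.76/8.882 = 1.099, so e^(−t/τ) = 0.3333.
M(t) = 1138.7 − 617.3 × 0.3333 = 932.99 Gt C.

933 Gt C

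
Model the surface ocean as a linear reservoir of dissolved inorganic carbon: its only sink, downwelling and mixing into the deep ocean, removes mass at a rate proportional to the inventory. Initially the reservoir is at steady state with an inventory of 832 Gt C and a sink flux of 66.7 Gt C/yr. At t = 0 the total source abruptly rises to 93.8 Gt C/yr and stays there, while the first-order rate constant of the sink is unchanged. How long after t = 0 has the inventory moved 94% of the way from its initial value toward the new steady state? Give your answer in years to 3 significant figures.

τ = M₀/F₀ = 832/66.7 = 12.47 yr.
The remaining gap fraction is e^(−t/τ); 94% covered ⇒ e^(−t/τ) = 0.0600.
t = −τ ln(0.0600) = 12.47 × 2.813 = 35.09 yr.

35.1 yr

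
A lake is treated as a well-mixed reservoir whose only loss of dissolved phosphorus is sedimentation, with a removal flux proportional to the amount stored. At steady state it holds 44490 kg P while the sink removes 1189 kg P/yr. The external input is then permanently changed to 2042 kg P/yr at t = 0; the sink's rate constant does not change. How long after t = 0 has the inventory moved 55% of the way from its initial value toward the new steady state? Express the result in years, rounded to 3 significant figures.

τ = M₀/F₀ = 44490/1189 = 37.42 yr.
The remaining gap fraction is e^(−t/τ); 55% covered ⇒ e^(−t/τ) = 0.450.
t = −τ ln(0.450) = 37.42 × 0.7985 = 29.88 yr.

29.9 yr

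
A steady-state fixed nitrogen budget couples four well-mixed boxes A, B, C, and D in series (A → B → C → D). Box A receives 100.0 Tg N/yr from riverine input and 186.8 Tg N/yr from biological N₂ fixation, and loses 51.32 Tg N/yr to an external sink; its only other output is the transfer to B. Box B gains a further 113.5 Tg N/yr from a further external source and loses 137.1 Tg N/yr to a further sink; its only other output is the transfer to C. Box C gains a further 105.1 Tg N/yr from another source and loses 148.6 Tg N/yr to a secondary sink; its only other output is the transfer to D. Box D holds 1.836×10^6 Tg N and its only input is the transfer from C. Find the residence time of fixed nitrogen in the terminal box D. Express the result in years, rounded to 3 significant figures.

Box A: F(A→B) = (100.0 + 186.8) − 51.32 = 235.48 Tg N/yr.
Box B: F(B→C) = (235.48 + 113.5) − 137.1 = 211.88 Tg N/yr.
Box C: F(C→D) = (211.88 + 105.1) − 148.6 = 168.38 Tg N/yr.
Box D throughput = its input = 168.38 Tg N/yr; τ = 1.836×10^6 / 168.38 = 10900 yr.

10900 yr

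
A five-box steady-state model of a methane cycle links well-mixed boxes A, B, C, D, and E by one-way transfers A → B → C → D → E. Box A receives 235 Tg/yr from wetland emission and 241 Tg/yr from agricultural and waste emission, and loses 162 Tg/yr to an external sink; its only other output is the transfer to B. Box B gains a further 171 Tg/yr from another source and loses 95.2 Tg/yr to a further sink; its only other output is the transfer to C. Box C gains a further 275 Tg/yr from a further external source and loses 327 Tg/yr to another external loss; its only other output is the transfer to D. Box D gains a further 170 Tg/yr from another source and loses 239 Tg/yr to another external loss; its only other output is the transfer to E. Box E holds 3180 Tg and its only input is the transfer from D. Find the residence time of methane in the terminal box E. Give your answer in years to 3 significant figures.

Box A: F(A→B) = (235 + 241) − 162 = 314.00 Tg/yr.
Box B: F(B→C) = (314.00 + 171) − 95.2 = 389.80 Tg/yr.
Box C: F(C→D) = (389.80 + 275) − 327 = 337.80 Tg/yr.
Box D: F(D→E) = (337.80 + 170) − 239 = 268.80 Tg/yr.
Box E throughput = its input = 268.80 Tg/yr; τ = 3180 / 268.80 = 11.83 yr.

11.8 yr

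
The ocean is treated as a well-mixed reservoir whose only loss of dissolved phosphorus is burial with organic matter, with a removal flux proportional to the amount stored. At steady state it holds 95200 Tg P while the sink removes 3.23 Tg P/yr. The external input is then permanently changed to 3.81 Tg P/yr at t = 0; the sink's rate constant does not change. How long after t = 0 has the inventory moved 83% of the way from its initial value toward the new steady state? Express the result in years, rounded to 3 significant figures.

τ = M₀/F₀ = 95200/3.23 = 29470 yr.
The remaining gap fraction is e^(−t/τ); 83% covered ⇒ e^(−t/τ) = 0.170.
t = −τ ln(0.170) = 29470 × 1.772 = 52230 yr.

52200 yr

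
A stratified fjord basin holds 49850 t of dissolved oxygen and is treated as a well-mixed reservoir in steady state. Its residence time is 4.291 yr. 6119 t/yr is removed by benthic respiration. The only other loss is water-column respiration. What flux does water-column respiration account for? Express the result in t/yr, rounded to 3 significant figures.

Total removal F = M/τ = 49850 / 4.291 = 11620 t/yr.
Water-column respiration = F − (6119) = 11620 − 6119 = 5498 t/yr.

5500 t/yr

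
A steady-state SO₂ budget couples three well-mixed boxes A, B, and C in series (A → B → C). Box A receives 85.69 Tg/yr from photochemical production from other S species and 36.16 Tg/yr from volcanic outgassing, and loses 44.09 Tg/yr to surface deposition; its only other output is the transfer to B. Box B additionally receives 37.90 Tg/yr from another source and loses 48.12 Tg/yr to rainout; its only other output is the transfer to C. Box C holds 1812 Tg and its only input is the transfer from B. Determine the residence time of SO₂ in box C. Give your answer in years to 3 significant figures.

26.8 yr

Box A: F(A→B) = (85.69 + 36.16) − 44.09 = 77.760 Tg/yr.
Box B: F(B→C) = (77.760 + 37.90) − 48.12 = 67.540 Tg/yr.
Box C throughput = its input = 67.540 Tg/yr; τ = 1812 / 67.540 = 26.83 yr.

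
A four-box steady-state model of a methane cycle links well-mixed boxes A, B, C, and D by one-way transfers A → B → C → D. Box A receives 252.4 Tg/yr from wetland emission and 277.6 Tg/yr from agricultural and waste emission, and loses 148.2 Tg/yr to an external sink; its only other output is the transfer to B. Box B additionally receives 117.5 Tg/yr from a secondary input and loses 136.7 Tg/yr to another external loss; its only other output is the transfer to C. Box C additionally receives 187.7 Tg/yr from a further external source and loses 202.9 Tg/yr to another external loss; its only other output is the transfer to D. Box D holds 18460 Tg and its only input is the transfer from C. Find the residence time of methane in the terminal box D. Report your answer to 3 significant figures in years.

53.1 yr

Box A: F(A→B) = (252.4 + 277.6) − 148.2 = 381.80 Tg/yr.
Box B: F(B→C) = (381.80 + 117.5) − 136.7 = 362.60 Tg/yr.
Box C: F(C→D) = (362.60 + 187.7) − 202.9 = 347.40 Tg/yr.
Box D throughput = its input = 347.40 Tg/yr; τ = 18460 / 347.40 = 53.14 yr.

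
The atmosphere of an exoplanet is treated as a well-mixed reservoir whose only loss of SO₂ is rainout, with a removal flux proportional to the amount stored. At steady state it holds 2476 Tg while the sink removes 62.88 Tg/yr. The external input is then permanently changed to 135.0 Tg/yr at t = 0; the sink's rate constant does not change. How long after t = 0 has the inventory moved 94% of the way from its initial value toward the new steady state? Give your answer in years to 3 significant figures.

τ = M₀/F₀ = 2476/62.88 = 39.38 yr.
The remaining gap fraction is e^(−t/τ); 94% covered ⇒ e^(−t/τ) = 0.0600.
t = −τ ln(0.0600) = 39.38 × 2.813 = 110.8 yr.

111 yr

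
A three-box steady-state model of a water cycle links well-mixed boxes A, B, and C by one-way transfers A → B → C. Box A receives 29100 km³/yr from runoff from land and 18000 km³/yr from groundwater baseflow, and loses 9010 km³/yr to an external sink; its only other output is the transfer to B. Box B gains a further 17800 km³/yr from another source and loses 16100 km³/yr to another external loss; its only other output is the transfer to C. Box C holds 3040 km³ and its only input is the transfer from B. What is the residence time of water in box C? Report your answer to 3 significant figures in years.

0.0764 yr

Box A: F(A→B) = (29100 + 18000) − 9010 = 38090 km³/yr.
Box B: F(B→C) = (38090 + 17800) − 16100 = 39790 km³/yr.
Box C throughput = its input = 39790 km³/yr; τ = 3040 / 39790 = 0.07640 yr.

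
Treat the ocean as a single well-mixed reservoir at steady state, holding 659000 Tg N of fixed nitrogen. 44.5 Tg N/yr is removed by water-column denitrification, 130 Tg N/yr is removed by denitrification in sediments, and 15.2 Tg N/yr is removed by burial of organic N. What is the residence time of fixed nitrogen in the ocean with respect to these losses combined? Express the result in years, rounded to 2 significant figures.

Total removal = 44.50 + 130.0 + 15.20 = 189.70 Tg N/yr.
τ = M / ΣF_out = 659000 / 189.70 = 3474 yr.

3500 yr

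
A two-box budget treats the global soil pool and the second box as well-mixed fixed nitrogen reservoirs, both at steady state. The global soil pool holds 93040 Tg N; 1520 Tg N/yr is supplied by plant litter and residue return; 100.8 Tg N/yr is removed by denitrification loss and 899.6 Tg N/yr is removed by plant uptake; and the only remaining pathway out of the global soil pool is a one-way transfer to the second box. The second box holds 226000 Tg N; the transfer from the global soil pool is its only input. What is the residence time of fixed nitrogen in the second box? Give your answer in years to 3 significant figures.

Balance the global soil pool: ΣF_in = 1520.0 Tg N/yr.
Transfer to the second box = ΣF_in − (100.8 + 899.6) = 519.60 Tg N/yr.
At steady state the output of the second box equals its input, 519.60 Tg N/yr.
τ = M / F = 226000 / 519.60 = 434.9 yr.

435 yr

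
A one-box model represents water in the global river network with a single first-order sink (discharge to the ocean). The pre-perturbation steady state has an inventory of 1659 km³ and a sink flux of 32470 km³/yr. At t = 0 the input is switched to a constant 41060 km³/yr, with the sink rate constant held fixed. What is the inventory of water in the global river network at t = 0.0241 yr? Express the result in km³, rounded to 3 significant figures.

Residence time τ = M₀/F₀ = 0.05109 yr. The eventual steady state is M_∞ = M₀·(F₁/F₀) = 1659 × 41060/32470 = 2097.9 km³.
The anomaly ΔM(t) = M(t) − M_∞ decays as ΔM₀·e^(−t/τ) with ΔM₀ = 1659 − 2097.9 = −438.9 km³.
At t = 0.0241 yr, e^(−t/τ) = e^(−0.4717) = 0.6239, so ΔM = −273.8 km³ and M = 2097.9 − 273.8 = 1824.0 km³.

1820 km³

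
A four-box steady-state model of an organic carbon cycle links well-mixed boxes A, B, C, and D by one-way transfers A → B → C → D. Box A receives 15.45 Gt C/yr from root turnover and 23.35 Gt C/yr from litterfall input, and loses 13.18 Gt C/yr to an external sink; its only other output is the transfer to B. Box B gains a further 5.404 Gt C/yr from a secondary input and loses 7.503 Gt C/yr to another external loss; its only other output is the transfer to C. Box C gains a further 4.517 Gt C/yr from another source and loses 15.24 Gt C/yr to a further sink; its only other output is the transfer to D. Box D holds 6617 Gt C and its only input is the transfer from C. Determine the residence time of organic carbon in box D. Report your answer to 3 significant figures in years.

Box A: F(A→B) = (15.45 + 23.35) − 13.18 = 25.620 Gt C/yr.
Box B: F(B→C) = (25.620 + 5.404) − 7.503 = 23.521 Gt C/yr.
Box C: F(C→D) = (23.521 + 4.517) − 15.24 = 12.798 Gt C/yr.
Box D throughput = its input = 12.798 Gt C/yr; τ = 6617 / 12.798 = 517.0 yr.

517 yr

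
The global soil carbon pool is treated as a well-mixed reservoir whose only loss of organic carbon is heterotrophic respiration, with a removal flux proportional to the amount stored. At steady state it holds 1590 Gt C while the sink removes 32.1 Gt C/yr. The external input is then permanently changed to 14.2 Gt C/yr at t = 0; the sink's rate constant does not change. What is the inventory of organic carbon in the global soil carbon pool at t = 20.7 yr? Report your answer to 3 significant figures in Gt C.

1290 Gt C

Residence time τ = M₀/F₀ = 49.53 yr. The eventual steady state is M_∞ = M₀·(F₁/F₀) = 1590 × 14.2/32.1 = 703.36 Gt C.
The anomaly ΔM(t) = M(t) − M_∞ decays as ΔM₀·e^(−t/τ) with ΔM₀ = 1590 − 703.36 = 886.6 Gt C.
At t = 20.7 yr, e^(−t/τ) = e^(−0.4179) = 0.6584, so ΔM = 583.8 Gt C and M = 703.36 + 583.8 = 1287.1 Gt C.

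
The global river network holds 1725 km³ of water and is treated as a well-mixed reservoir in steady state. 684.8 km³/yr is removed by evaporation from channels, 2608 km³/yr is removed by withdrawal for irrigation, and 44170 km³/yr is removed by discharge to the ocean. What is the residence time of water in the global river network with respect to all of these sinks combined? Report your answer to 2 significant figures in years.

0.036 yr

Total removal flux = 684.8 + 2608 + 44170 = 47463 km³/yr.
τ = M / ΣF_out = 1725 / 47463 = 0.03634 yr.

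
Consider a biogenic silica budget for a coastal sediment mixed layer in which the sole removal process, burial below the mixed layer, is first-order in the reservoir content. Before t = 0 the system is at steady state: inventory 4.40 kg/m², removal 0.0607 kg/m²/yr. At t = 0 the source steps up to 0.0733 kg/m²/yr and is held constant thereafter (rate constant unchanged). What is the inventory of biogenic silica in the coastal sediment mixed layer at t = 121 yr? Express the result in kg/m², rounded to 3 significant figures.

5.14 kg/m²

τ = M₀/F₀ = 4.40/0.0607 = 72.49 yr; rate constant k = 1/τ.
New steady state M_∞ = F₁/k = F₁·τ = 0.0733 × 72.49 = 5.3133 kg/m².
M(t) = M_∞ + (M₀ − M_∞)·e^(−t/τ); t/τ = 121/72.49 = 1.669, so e^(−t/τ) = 0.1884.
M(t) = 5.3133 − 0.9133 × 0.1884 = 5.1413 kg/m².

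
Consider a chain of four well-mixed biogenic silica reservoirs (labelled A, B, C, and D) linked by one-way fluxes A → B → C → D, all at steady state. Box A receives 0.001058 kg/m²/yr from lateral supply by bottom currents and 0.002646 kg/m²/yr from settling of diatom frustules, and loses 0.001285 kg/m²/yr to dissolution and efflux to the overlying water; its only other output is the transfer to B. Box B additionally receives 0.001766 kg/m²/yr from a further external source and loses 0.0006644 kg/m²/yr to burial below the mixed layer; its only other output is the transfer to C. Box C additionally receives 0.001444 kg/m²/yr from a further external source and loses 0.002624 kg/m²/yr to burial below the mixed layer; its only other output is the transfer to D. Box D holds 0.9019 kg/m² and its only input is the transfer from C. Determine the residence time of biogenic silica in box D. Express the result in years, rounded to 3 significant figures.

Box A: F(A→B) = (0.001058 + 0.002646) − 0.001285 = 0.0024190 kg/m²/yr.
Box B: F(B→C) = (0.0024190 + 0.001766) − 0.0006644 = 0.0035206 kg/m²/yr.
Box C: F(C→D) = (0.0035206 + 0.001444) − 0.002624 = 0.0023406 kg/m²/yr.
Box D throughput = its input = 0.0023406 kg/m²/yr; τ = 0.9019 / 0.0023406 = 385.3 yr.

385 yr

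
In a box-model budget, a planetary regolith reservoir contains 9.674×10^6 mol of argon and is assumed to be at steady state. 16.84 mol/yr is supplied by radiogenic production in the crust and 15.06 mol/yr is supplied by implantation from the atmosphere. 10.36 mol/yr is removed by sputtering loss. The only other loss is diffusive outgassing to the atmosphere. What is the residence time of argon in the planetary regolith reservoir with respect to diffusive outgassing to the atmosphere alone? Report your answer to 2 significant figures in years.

At steady state ΣF_in = ΣF_out.
ΣF_in = 16.84 + 15.06 = 31.900 mol/yr.
Diffusive outgassing to the atmosphere flux = ΣF_in − (10.36) = 31.900 − 10.36 = 21.54 mol/yr.
τ = M / F = 9.674×10^6 / 21.54 = 449100 yr.

450000 yr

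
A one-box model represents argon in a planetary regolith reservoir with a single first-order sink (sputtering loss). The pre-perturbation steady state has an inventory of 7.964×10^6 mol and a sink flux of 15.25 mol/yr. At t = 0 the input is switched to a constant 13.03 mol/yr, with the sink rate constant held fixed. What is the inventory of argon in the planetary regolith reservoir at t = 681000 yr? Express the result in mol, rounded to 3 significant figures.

7.12×10^6 mol

τ = M₀/F₀ = 7.964×10^6/15.25 = 522200 yr; rate constant k = 1/τ.
New steady state M_∞ = F₁/k = F₁·τ = 13.03 × 522200 = 6.8047×10^6 mol.
M(t) = M_∞ + (M₀ − M_∞)·e^(−t/τ); t/τ = 681000/522200 = 1.304, so e^(−t/τ) = 0.2714.
M(t) = 6.8047×10^6 + 1.159×10^6 × 0.2714 = 7.1193×10^6 mol.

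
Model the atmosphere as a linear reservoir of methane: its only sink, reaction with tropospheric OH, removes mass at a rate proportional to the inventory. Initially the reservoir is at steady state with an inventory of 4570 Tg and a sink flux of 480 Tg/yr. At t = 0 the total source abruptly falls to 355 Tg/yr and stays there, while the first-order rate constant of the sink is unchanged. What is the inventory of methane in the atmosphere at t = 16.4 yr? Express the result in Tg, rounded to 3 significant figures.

Residence time τ = M₀/F₀ = 9.521 yr. The eventual steady state is M_∞ = M₀·(F₁/F₀) = 4570 × 355/480 = 3379.9 Tg.
The anomaly ΔM(t) = M(t) − M_∞ decays as ΔM₀·e^(−t/τ) with ΔM₀ = 4570 − 3379.9 = 1190 Tg.
At t = 16.4 yr, e^(−t/τ) = e^(−1.723) = 0.1786, so ΔM = 212.6 Tg and M = 3379.9 + 212.6 = 3592.5 Tg.

3590 Tg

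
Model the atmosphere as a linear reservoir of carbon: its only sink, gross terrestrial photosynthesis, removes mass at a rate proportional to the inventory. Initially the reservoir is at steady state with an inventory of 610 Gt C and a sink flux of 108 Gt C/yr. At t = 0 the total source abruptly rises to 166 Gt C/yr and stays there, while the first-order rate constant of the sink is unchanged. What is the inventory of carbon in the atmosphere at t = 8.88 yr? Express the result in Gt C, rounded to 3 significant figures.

Residence time τ = M₀/F₀ = 5.648 yr. The eventual steady state is M_∞ = M₀·(F₁/F₀) = 610 × 166/108 = 937.59 Gt C.
The anomaly ΔM(t) = M(t) − M_∞ decays as ΔM₀·e^(−t/τ) with ΔM₀ = 610 − 937.59 = −327.6 Gt C.
At t = 8.88 yr, e^(−t/τ) = e^(−1.572) = 0.2076, so ΔM = −68.00 Gt C and M = 937.59 − 68.00 = 869.59 Gt C.

870 Gt C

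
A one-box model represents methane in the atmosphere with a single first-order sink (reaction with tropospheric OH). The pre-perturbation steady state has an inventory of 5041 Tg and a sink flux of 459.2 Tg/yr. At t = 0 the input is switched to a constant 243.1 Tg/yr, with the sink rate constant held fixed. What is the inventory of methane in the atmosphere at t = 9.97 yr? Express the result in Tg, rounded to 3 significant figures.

3630 Tg

The sink rate constant is k = F₀/M₀ = 459.2/5041 = 0.09109 yr⁻¹.
Solving dM/dt = F₁ − kM with M(0) = M₀ gives M(t) = F₁/k + (M₀ − F₁/k)·e^(−kt).
F₁/k = 243.1/0.09109 = 2668.7 Tg; kt = 0.09109 × 9.97 = 0.9082, e^(−kt) = 0.4033.
M(9.97) = 2668.7 + (5041 − 2668.7) × 0.4033 = 2668.7 + 956.6 = 3625.3 Tg.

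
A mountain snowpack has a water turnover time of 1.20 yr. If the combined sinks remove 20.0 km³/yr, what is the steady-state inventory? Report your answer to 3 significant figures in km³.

24.0 km³

τ = M/F ⇒ M = τ × F = 1.20 × 20.0 = 24.00 km³.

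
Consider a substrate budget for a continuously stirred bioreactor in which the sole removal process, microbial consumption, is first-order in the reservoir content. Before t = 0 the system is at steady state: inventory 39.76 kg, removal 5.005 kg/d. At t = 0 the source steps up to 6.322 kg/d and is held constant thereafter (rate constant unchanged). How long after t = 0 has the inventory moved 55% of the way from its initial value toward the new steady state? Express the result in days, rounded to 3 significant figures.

6.34 d

τ = M₀/F₀ = 39.76/5.005 = 7.944 d.
The remaining gap fraction is e^(−t/τ); 55% covered ⇒ e^(−t/τ) = 0.450.
t = −τ ln(0.450) = 7.944 × 0.7985 = 6.343 d.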